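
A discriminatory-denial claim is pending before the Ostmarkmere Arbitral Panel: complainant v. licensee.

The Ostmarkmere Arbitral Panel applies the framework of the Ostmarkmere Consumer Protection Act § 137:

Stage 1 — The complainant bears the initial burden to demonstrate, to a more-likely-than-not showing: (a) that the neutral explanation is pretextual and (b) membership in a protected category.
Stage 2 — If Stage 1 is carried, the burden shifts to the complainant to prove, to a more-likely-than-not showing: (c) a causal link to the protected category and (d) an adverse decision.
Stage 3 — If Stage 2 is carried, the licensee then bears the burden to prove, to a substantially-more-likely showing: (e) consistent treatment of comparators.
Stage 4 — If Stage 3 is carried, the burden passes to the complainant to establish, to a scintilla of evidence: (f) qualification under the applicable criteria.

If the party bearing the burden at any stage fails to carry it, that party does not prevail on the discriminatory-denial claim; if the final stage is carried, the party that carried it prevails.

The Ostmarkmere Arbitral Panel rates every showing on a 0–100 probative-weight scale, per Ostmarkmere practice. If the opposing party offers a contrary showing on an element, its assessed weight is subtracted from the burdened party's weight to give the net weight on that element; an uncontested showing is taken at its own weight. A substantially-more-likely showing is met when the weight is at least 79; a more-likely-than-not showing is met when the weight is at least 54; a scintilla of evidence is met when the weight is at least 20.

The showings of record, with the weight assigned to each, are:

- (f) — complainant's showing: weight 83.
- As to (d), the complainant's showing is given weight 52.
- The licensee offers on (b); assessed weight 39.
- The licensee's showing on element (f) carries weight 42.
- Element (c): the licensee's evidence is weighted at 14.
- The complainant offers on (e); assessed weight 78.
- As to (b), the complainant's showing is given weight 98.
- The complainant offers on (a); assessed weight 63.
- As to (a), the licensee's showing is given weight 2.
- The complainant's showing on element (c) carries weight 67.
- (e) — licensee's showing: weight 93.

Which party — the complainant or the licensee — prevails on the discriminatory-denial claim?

licensee

Stage 1 (complainant, a more-likely-than-not showing, weight is at least 54): (a) net 63−2=61 ≥ 54 — meets; (b) net 98−39=59 ≥ 54 — meets.
  All elements met. The complainant retains the burden for Stage 2.
Stage 2 (complainant, a more-likely-than-not showing, weight is at least 54): (c) net 67−14=53 < 54 — fails; (d) 52 < 54 — fails.
  The complainant does not carry Stage 2.
The analysis ends at Stage 2; the licensee prevails.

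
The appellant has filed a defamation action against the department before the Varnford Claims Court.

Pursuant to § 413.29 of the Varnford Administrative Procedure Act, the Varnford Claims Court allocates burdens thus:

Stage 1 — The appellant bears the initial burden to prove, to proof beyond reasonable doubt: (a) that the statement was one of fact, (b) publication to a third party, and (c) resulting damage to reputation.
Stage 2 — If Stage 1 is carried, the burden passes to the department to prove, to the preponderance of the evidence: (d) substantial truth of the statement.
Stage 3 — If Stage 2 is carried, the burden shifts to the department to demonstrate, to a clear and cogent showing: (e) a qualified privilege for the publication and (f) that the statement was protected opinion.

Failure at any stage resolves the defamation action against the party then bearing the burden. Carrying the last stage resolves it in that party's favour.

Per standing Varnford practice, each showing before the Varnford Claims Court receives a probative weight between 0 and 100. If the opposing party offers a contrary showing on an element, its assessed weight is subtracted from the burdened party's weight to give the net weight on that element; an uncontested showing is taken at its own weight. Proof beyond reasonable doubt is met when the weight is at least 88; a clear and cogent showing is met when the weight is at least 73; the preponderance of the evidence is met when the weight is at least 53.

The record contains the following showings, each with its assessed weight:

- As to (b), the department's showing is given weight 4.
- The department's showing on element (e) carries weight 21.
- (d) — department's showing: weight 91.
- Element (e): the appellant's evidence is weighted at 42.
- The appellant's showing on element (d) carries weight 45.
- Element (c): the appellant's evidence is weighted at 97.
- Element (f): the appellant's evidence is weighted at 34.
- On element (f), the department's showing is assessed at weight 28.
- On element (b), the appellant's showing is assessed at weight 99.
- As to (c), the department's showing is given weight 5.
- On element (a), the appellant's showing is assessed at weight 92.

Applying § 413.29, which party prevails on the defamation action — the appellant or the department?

At Stage 1 the appellant must meet proof beyond reasonable doubt (weight is at least 88): on (a) the weight is 92, ≥ 88, so (a) meets the standard; on (b) the weight is 99 less the opposing 4 gives net 95, ≥ 88, so (b) meets the standard; on (c) the weight is 97 less the opposing 5 gives net 92, which does reach 88, so (c) meets the standard.
  The appellant carries Stage 1; the department now bears the burden.
At Stage 2 the department must meet the preponderance of the evidence (weight is at least 53): on (d) the weight is 91 less the opposing 45 gives net 46, which does not reach 53, so (d) does not meet the standard.
  Not every element is met, so the department fails to carry Stage 2.
So the appellant prevails.

appellant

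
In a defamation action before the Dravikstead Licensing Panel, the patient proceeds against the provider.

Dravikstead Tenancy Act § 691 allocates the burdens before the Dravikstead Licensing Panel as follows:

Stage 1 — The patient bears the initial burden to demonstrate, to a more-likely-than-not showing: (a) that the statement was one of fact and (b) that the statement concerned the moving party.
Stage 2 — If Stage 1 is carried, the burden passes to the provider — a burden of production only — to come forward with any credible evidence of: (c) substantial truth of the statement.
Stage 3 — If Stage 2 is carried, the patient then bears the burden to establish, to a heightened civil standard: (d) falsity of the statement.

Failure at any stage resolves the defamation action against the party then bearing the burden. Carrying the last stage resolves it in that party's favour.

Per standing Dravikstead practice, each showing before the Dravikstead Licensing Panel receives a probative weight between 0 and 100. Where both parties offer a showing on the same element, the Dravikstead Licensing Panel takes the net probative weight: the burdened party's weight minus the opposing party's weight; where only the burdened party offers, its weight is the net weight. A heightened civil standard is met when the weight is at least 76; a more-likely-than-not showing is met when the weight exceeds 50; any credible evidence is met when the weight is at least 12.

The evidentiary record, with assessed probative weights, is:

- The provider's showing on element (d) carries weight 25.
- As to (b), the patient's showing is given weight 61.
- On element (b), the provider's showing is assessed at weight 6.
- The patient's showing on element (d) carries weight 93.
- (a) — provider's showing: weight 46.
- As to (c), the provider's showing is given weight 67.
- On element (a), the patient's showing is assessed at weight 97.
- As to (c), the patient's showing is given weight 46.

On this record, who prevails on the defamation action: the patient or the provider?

Stage 1 (patient, a more-likely-than-not showing, weight exceeds 50): (a) net 97−46=51 > 50 — meets; (b) net 61−6=55 > 50 — meets.
  The patient carries Stage 1; the provider now bears the burden.
Stage 2 (provider, any credible evidence, weight is at least 12): (c) net 67−46=21 ≥ 12 — meets.
  All elements met. The burden passes to the patient.
Stage 3 (patient, a heightened civil standard, weight is at least 76): (d) net 93−25=68 < 76 — fails.
  The patient does not carry Stage 3.
The analysis ends at Stage 3; the provider prevails.

provider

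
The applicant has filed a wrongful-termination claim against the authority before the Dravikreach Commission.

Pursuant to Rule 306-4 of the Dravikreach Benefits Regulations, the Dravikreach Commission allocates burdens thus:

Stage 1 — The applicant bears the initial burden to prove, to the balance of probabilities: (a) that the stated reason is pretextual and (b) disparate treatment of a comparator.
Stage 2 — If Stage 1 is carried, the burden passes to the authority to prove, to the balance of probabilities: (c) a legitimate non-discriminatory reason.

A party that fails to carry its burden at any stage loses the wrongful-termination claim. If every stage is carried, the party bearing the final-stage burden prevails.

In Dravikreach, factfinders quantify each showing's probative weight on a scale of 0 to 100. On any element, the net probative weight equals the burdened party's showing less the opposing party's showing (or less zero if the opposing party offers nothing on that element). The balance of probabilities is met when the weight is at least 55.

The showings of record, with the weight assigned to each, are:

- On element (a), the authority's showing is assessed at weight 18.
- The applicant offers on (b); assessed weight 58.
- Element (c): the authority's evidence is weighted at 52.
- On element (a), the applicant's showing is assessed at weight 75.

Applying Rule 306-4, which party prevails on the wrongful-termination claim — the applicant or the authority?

applicant

Stage 1 — burden on applicant; standard: the balance of probabilities (weight is at least 55).
    (a): 75 − 18 = 57 ≥ 55 [met]
    (b): 58 ≥ 55 [met]
  Stage 1 carried; the burden shifts to the authority.
Stage 2 — burden on authority; standard: the balance of probabilities (weight is at least 55).
    (c): 52 < 55 [not met]
  The authority does not carry Stage 2.
So the applicant prevails.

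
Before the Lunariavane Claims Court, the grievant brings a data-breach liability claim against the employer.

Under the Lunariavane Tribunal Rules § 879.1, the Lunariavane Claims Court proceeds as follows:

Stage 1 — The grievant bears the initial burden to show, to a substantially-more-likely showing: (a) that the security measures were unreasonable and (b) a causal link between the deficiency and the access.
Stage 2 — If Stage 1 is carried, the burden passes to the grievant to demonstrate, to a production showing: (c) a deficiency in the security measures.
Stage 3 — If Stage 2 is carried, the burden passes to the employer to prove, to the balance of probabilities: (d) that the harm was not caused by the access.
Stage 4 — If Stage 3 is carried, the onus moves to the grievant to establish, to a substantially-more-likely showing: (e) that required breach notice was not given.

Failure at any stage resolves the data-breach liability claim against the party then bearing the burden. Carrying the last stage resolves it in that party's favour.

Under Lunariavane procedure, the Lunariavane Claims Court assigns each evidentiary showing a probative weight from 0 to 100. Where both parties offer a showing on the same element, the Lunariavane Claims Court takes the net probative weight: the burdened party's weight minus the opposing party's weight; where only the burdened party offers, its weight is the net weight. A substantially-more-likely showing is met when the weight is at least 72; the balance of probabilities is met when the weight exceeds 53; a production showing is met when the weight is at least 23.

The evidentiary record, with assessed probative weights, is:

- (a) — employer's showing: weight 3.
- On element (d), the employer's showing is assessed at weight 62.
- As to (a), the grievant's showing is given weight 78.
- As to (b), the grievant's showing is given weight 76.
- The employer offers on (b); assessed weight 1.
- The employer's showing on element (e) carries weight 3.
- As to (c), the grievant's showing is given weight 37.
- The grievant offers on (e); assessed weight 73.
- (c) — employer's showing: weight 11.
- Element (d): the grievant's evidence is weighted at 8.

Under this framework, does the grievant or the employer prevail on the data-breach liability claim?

Stage 1 (grievant, a substantially-more-likely showing, weight is at least 72): (a) net 78−3=75 ≥ 72 — meets; (b) net 76−1=75 ≥ 72 — meets.
  All elements met. The grievant retains the burden for Stage 2.
Stage 2 (grievant, a production showing, weight is at least 23): (c) net 37−11=26 ≥ 23 — meets.
  All elements met. The burden passes to the employer.
Stage 3 (employer, the balance of probabilities, weight exceeds 53): (d) net 62−8=54 > 53 — meets.
  Stage 3 is satisfied; the onus moves to the grievant.
Stage 4 (grievant, a substantially-more-likely showing, weight is at least 72): (e) net 73−3=70 < 72 — fails.
  The grievant does not carry Stage 4.
So the employer prevails.

employer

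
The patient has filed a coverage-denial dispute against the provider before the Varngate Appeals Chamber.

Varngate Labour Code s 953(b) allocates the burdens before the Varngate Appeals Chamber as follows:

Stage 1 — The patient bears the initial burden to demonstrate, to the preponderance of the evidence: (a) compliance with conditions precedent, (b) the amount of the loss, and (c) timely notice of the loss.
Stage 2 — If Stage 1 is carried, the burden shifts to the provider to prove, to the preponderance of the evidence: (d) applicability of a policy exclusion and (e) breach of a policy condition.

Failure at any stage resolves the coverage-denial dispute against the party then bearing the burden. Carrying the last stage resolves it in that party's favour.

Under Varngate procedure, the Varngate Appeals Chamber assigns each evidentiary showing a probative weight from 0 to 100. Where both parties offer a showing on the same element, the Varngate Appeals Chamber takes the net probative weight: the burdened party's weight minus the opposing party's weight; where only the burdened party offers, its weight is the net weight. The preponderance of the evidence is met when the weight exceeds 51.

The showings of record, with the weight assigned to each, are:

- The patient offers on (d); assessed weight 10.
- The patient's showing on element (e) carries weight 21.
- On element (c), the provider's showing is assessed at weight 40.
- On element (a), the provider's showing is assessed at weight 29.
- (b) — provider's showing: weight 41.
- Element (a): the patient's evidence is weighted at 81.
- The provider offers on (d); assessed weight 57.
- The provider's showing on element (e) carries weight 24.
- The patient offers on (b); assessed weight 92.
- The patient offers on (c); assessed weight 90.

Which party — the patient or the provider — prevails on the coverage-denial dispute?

provider

At Stage 1 the patient must meet the preponderance of the evidence (weight exceeds 51): on (a) the weight is 81 less the opposing 29 gives net 52, which does exceed 51, so (a) meets the standard; on (b) the weight is 92 less the opposing 41 gives net 51, which does not exceed 51, so (b) does not meet the standard; on (c) the weight is 90 less the opposing 40 gives net 50, which does not exceed 51, so (c) does not meet the standard.
  Stage 1 not carried; the patient fails its burden.
So the provider prevails.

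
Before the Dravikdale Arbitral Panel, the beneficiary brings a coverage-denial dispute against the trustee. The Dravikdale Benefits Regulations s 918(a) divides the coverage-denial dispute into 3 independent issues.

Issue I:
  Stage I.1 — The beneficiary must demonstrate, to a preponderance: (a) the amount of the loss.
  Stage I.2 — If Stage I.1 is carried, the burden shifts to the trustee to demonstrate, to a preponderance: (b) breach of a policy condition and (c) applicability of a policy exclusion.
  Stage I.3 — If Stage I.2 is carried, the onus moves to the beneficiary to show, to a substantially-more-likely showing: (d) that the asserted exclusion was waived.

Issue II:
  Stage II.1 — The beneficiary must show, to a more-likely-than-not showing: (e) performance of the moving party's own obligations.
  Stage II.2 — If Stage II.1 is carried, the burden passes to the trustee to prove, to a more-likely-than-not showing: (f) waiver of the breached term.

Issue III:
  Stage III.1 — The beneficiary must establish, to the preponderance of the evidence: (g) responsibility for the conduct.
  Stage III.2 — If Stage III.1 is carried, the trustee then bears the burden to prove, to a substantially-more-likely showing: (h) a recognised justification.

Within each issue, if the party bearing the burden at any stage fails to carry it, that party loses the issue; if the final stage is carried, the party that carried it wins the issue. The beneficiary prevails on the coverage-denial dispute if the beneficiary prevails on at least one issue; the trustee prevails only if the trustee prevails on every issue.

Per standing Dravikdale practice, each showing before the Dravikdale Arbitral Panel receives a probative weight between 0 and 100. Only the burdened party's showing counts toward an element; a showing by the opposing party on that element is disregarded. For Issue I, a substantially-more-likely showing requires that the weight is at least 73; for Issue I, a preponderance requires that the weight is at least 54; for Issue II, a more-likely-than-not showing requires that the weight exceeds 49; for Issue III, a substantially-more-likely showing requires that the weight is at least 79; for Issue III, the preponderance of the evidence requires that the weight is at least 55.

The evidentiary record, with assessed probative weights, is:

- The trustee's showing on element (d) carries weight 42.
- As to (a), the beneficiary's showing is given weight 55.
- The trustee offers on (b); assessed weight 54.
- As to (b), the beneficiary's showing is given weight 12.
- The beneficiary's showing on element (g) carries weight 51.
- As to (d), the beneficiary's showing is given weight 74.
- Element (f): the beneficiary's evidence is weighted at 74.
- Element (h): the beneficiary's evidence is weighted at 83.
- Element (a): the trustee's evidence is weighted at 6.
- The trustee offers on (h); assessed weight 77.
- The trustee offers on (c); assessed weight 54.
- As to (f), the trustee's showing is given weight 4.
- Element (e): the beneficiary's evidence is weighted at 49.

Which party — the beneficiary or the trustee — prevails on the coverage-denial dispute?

beneficiary

— Issue I —
Stage I.1 — burden on beneficiary; standard: a preponderance (weight is at least 54).
    (a): 55 (trustee's 6 disregarded) ≥ 54 [met]
  Stage I.1 carried; the burden shifts to the trustee.
Stage I.2 — burden on trustee; standard: a preponderance (weight is at least 54).
    (b): 54 (beneficiary's 12 disregarded) ≥ 54 [met]
    (c): 54 ≥ 54 [met]
  Stage I.2 carried; the burden shifts to the beneficiary.
Stage I.3 — burden on beneficiary; standard: a substantially-more-likely showing (weight is at least 73).
    (d): 74 (trustee's 42 disregarded) ≥ 73 [met]
  The beneficiary carries the last stage.
All stages carried — the beneficiary prevails on this issue.
— Issue II —
Stage II.1 — burden on beneficiary; standard: a more-likely-than-not showing (weight exceeds 49).
    (e): 49 ≤ 49 [not met]
  The beneficiary does not carry Stage II.1.
So the trustee prevails on this issue.
— Issue III —
At Stage III.1 the beneficiary must meet the preponderance of the evidence (weight is at least 55): on (g) the weight is 51, < 55, so (g) does not meet the standard.
  The beneficiary does not carry Stage III.1.
So the trustee prevails on this issue.
Per-issue: Issue I → beneficiary; Issue II → trustee; Issue III → trustee. The beneficiary must prevail on at least one issue; overall, the beneficiary prevails.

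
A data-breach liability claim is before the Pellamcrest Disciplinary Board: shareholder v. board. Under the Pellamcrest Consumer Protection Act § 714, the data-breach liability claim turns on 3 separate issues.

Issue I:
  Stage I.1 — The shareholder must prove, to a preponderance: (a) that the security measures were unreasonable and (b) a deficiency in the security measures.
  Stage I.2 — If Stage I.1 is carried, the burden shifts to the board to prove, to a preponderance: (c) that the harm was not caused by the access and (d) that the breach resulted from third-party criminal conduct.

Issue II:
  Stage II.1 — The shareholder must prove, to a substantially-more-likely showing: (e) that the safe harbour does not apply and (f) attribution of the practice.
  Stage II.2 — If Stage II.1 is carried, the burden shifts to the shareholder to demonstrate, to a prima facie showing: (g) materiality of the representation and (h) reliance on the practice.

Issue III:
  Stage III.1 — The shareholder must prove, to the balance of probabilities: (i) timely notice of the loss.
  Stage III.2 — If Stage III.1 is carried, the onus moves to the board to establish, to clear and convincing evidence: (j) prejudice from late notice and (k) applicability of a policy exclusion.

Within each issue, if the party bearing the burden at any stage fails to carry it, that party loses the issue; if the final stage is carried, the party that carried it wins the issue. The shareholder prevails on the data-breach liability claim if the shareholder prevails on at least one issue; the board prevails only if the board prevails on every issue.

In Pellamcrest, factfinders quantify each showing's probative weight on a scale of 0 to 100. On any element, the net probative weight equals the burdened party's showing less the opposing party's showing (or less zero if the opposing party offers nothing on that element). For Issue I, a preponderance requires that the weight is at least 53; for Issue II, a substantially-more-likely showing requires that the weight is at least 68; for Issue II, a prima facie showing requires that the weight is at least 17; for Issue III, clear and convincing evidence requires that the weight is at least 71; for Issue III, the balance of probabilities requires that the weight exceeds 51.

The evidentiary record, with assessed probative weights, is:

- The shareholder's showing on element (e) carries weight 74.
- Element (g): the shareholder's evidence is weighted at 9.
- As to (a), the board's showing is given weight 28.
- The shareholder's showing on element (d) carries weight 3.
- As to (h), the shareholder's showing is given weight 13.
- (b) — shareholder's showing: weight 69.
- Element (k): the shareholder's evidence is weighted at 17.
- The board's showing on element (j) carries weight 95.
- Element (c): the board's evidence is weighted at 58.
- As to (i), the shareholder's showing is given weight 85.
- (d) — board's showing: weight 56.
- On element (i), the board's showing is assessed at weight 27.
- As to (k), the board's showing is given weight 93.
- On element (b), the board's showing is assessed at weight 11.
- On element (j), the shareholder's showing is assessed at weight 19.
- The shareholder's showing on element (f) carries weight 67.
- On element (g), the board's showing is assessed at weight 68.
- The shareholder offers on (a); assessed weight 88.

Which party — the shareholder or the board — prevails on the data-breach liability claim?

board

— Issue I —
Stage I.1 (shareholder, a preponderance, weight is at least 53): (a) net 88−28=60 ≥ 53 — meets; (b) net 69−11=58 ≥ 53 — meets.
  Stage I.1 carried; the burden shifts to the board.
Stage I.2 (board, a preponderance, weight is at least 53): (c) 58 ≥ 53 — meets; (d) net 56−3=53 ≥ 53 — meets.
  The board carries the last stage.
With every stage satisfied, the board prevails on this issue.
— Issue II —
At Stage II.1 the shareholder must meet a substantially-more-likely showing (weight is at least 68): on (e) the weight is 74, ≥ 68, so (e) meets the standard; on (f) the weight is 67, < 68, so (f) does not meet the standard.
  Not every element is met, so the shareholder fails to carry Stage II.1.
The board prevails on this issue.
— Issue III —
At Stage III.1 the shareholder must meet the balance of probabilities (weight exceeds 51): on (i) the weight is 85 less the opposing 27 gives net 58, which does exceed 51, so (i) meets the standard.
  Stage III.1 carried; the burden shifts to the board.
At Stage III.2 the board must meet clear and convincing evidence (weight is at least 71): on (j) the weight is 95 less the opposing 19 gives net 76, which does reach 71, so (j) meets the standard; on (k) the weight is 93 less the opposing 17 gives net 76, which does reach 71, so (k) meets the standard.
  The board carries the last stage.
All stages carried — the board prevails on this issue.
Per-issue: Issue I → board; Issue II → board; Issue III → board. The shareholder must prevail on at least one issue; overall, the board prevails.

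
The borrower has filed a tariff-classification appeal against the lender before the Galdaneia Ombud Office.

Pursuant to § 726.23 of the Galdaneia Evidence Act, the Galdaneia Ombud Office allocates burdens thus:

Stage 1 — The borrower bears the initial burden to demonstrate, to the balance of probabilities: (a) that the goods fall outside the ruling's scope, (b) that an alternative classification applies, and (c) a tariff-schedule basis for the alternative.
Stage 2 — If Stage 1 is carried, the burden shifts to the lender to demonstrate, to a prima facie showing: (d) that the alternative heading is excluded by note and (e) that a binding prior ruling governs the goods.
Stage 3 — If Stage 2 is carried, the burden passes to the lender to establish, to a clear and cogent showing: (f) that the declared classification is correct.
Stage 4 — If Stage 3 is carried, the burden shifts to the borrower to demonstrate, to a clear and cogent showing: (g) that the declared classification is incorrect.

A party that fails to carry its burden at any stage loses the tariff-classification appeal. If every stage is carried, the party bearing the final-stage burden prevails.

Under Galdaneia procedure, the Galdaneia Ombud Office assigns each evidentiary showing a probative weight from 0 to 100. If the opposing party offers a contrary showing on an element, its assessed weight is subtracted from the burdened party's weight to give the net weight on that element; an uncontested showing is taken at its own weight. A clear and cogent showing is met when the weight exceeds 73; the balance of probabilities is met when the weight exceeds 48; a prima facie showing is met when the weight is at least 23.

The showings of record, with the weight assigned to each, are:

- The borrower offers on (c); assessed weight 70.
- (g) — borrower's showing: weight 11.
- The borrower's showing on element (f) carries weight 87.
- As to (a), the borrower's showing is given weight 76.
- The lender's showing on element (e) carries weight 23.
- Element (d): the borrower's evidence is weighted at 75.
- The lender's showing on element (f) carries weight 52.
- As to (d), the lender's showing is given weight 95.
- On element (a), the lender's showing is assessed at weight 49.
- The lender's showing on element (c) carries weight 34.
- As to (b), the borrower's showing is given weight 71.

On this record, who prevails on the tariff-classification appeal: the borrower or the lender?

At Stage 1 the borrower must meet the balance of probabilities (weight exceeds 48): on (a) the weight is 76 less the opposing 49 gives net 27, which does not exceed 48, so (a) does not meet the standard; on (b) the weight is 71, > 48, so (b) meets the standard; on (c) the weight is 70 less the opposing 34 gives net 36, ≤ 48, so (c) does not meet the standard.
  Stage 1 not carried; the borrower fails its burden.
The lender prevails.

lender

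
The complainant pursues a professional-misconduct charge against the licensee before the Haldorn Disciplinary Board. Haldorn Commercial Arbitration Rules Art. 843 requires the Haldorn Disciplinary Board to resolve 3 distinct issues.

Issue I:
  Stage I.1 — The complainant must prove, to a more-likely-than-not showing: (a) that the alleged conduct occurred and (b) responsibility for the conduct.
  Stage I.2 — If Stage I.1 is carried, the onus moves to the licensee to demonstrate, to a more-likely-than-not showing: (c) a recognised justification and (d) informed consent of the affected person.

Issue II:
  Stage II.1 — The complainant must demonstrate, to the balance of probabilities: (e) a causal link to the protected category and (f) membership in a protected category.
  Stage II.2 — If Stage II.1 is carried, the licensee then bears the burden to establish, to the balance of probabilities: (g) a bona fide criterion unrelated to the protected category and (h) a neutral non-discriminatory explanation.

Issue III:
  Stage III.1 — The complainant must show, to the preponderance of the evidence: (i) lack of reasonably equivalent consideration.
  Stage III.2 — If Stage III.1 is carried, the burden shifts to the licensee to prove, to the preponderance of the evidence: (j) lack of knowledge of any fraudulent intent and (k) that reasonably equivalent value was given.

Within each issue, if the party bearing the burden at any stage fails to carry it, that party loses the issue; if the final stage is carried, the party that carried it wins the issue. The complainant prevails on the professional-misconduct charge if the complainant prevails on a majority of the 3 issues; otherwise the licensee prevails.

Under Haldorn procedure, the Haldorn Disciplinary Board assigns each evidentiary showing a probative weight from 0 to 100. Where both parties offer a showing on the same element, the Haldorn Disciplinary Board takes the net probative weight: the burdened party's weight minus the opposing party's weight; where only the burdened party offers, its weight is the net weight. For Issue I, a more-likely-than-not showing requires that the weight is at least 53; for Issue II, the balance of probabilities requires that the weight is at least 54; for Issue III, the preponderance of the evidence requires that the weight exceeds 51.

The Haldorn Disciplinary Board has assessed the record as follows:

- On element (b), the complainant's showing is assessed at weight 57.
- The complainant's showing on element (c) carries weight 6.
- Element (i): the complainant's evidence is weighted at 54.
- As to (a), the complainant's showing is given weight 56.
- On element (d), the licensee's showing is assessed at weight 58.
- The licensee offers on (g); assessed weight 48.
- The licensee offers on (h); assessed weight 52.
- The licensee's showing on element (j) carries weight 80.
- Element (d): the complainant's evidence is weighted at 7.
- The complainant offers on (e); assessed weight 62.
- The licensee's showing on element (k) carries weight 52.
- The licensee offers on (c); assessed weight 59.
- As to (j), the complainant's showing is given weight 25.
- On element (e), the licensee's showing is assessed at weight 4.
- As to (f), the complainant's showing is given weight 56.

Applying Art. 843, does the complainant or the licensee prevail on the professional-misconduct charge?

complainant

— Issue I —
At Stage I.1 the complainant must meet a more-likely-than-not showing (weight is at least 53): on (a) the weight is 56, which does reach 53, so (a) meets the standard; on (b) the weight is 57, ≥ 53, so (b) meets the standard.
  All elements met. The burden passes to the licensee.
At Stage I.2 the licensee must meet a more-likely-than-not showing (weight is at least 53): on (c) the weight is 59 less the opposing 6 gives net 53, which does reach 53, so (c) meets the standard; on (d) the weight is 58 less the opposing 7 gives net 51, which does not reach 53, so (d) does not meet the standard.
  Not every element is met, so the licensee fails to carry Stage I.2.
The complainant prevails on this issue.
— Issue II —
At Stage II.1 the complainant must meet the balance of probabilities (weight is at least 54): on (e) the weight is 62 less the opposing 4 gives net 58, which does reach 54, so (e) meets the standard; on (f) the weight is 56, ≥ 54, so (f) meets the standard.
  Stage II.1 is satisfied; the onus moves to the licensee.
At Stage II.2 the licensee must meet the balance of probabilities (weight is at least 54): on (g) the weight is 48, < 54, so (g) does not meet the standard; on (h) the weight is 52, which does not reach 54, so (h) does not meet the standard.
  Not every element is met, so the licensee fails to carry Stage II.2.
The complainant prevails on this issue.
— Issue III —
Stage III.1 — burden on complainant; standard: the preponderance of the evidence (weight exceeds 51).
    (i): 54 > 51 [met]
  Stage III.1 is satisfied; the onus moves to the licensee.
Stage III.2 — burden on licensee; standard: the preponderance of the evidence (weight exceeds 51).
    (j): 80 − 25 = 55 > 51 [met]
    (k): 52 > 51 [met]
  The licensee carries the last stage.
With every stage satisfied, the licensee prevails on this issue.
Per-issue: Issue I → complainant; Issue II → complainant; Issue III → licensee. The complainant must prevail on a majority of issues; overall, the complainant prevails.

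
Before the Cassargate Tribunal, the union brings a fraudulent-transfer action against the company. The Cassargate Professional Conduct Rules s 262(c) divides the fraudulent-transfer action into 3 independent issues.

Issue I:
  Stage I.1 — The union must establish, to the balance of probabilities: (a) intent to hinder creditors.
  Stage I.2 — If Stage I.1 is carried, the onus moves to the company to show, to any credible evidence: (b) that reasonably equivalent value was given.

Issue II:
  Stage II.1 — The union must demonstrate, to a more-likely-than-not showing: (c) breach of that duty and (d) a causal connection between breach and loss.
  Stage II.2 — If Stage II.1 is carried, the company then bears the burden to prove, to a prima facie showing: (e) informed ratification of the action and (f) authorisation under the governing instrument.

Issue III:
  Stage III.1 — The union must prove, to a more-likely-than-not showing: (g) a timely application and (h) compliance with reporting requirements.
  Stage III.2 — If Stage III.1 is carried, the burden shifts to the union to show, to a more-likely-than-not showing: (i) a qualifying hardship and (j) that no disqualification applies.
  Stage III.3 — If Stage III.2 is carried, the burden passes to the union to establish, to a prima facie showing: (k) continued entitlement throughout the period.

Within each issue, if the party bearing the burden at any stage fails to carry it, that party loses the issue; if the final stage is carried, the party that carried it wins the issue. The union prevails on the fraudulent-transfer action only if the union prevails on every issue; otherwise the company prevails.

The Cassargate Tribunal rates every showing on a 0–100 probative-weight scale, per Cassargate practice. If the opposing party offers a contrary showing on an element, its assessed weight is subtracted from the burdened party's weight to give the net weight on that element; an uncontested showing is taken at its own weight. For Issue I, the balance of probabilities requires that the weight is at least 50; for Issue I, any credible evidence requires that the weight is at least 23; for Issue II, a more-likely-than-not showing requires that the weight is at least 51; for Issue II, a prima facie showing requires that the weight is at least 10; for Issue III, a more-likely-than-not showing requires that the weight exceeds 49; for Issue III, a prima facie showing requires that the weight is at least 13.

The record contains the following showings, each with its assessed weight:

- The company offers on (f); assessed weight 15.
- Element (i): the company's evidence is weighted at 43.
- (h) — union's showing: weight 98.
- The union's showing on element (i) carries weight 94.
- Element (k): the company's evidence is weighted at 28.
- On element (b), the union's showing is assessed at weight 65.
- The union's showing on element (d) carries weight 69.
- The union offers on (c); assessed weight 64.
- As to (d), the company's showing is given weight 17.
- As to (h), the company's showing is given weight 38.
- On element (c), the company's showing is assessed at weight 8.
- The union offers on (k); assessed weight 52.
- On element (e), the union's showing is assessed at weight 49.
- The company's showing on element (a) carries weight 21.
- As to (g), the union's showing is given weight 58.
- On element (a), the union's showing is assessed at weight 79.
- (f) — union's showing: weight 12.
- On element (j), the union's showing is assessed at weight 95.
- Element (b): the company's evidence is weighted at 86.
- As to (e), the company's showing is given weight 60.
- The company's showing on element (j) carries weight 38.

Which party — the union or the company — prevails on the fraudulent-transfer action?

— Issue I —
Stage I.1 (union, the balance of probabilities, weight is at least 50): (a) net 79−21=58 ≥ 50 — meets.
  All elements met. The burden passes to the company.
Stage I.2 (company, any credible evidence, weight is at least 23): (b) net 86−65=21 < 23 — fails.
  The company does not carry Stage I.2.
So the union prevails on this issue.
— Issue II —
Stage II.1 (union, a more-likely-than-not showing, weight is at least 51): (c) net 64−8=56 ≥ 51 — meets; (d) net 69−17=52 ≥ 51 — meets.
  The union carries Stage II.1; the company now bears the burden.
Stage II.2 (company, a prima facie showing, weight is at least 10): (e) net 60−49=11 ≥ 10 — meets; (f) net 15−12=3 < 10 — fails.
  Not every element is met, so the company fails to carry Stage II.2.
The analysis ends at Stage II.2; the union prevails on this issue.
— Issue III —
Stage III.1 (union, a more-likely-than-not showing, weight exceeds 49): (g) 58 > 49 — meets; (h) net 98−38=60 > 49 — meets.
  All elements met. The union retains the burden for Stage III.2.
Stage III.2 (union, a more-likely-than-not showing, weight exceeds 49): (i) net 94−43=51 > 49 — meets; (j) net 95−38=57 > 49 — meets.
  Stage III.2 carried; the burden remains with the union.
Stage III.3 (union, a prima facie showing, weight is at least 13): (k) net 52−28=24 ≥ 13 — meets.
  All elements met at the final stage.
Every stage carried; the union prevails on this issue.
Per-issue: Issue I → union; Issue II → union; Issue III → union. The union must prevail on every issue; overall, the union prevails.

union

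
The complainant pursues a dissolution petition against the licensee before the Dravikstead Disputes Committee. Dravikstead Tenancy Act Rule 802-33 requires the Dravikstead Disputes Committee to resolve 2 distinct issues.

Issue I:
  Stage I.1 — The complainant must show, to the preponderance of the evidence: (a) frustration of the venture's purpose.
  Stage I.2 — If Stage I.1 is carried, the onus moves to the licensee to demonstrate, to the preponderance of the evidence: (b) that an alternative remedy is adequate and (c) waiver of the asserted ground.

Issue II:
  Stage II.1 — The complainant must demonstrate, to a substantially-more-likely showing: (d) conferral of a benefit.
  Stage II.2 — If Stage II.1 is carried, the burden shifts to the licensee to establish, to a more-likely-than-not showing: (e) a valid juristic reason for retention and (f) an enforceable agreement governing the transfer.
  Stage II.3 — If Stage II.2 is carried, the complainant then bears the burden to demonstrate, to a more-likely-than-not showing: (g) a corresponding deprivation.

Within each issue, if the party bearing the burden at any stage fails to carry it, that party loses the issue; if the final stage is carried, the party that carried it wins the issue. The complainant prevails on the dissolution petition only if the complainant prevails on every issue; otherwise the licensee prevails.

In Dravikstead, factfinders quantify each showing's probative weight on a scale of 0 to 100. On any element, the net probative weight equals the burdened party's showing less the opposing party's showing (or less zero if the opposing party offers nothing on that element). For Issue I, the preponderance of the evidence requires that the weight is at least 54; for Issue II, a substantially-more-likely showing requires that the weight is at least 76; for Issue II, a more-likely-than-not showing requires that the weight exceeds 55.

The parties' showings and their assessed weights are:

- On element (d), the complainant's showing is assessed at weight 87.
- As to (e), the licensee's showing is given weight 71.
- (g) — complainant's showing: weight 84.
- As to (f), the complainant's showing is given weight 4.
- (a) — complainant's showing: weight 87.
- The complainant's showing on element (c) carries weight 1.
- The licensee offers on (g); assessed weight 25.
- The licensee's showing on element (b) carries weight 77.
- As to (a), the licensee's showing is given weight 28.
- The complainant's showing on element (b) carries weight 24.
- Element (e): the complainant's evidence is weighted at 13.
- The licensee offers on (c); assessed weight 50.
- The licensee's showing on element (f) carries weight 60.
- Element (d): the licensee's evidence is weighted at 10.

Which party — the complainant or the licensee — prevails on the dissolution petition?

complainant

— Issue I —
Stage I.1 — burden on complainant; standard: the preponderance of the evidence (weight is at least 54).
    (a): 87 − 28 = 59 ≥ 54 [met]
  The complainant carries Stage I.1; the licensee now bears the burden.
Stage I.2 — burden on licensee; standard: the preponderance of the evidence (weight is at least 54).
    (b): 77 − 24 = 53 < 54 [not met]
    (c): 50 − 1 = 49 < 54 [not met]
  Stage I.2 not carried; the licensee fails its burden.
The complainant prevails on this issue.
— Issue II —
Stage II.1 (complainant, a substantially-more-likely showing, weight is at least 76): (d) net 87−10=77 ≥ 76 — meets.
  Stage II.1 carried; the burden shifts to the licensee.
Stage II.2 (licensee, a more-likely-than-not showing, weight exceeds 55): (e) net 71−13=58 > 55 — meets; (f) net 60−4=56 > 55 — meets.
  Stage II.2 is satisfied; the onus moves to the complainant.
Stage II.3 (complainant, a more-likely-than-not showing, weight exceeds 55): (g) net 84−25=59 > 55 — meets.
  Stage II.3 carried; the final stage is satisfied.
Every stage carried; the complainant prevails on this issue.
Per-issue: Issue I → complainant; Issue II → complainant. The complainant must prevail on every issue; overall, the complainant prevails.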